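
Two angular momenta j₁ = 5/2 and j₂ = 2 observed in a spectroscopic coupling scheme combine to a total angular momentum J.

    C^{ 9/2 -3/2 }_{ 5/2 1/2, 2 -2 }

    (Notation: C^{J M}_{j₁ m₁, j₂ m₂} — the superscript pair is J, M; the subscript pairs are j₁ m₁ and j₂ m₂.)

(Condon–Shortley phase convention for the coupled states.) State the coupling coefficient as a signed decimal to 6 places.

triangle: 0!*5!*4!/10! = 2880/3628800
(j±m)!: 3!*2!*0!*4!*3!*6! = 1244160
prefactor² = (2J+1)*Δ*N² = 69120/7
  k=0: +1/(0!*0!*2!*0!*3!*4!) = 1/288
Σ = 1/288  ⇒  CG² = 69120/7*(1/288)² = 5/42
CG = +√(5/42) = +0.345033

+√(5/42) ≈ +0.345033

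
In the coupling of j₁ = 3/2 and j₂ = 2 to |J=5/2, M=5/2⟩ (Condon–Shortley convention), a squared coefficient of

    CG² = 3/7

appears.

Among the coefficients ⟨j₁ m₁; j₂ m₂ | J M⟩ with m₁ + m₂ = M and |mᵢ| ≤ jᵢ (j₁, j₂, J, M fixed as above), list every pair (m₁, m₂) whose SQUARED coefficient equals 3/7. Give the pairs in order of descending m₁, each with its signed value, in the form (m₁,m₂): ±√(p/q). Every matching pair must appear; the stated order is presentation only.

(3/2,1): +√(3/7)

Admissible pairs with m₁+m₂ = M = 5/2: (1/2,2), (3/2,1)
  (m₁,m₂)=(3/2,1): CG² = 3/7, CG = +√(3/7)   ← matches the target
  (m₁,m₂)=(1/2,2): CG² = 4/7, CG = −√(4/7)
Pairs with CG² = 3/7: (3/2,1): +√(3/7)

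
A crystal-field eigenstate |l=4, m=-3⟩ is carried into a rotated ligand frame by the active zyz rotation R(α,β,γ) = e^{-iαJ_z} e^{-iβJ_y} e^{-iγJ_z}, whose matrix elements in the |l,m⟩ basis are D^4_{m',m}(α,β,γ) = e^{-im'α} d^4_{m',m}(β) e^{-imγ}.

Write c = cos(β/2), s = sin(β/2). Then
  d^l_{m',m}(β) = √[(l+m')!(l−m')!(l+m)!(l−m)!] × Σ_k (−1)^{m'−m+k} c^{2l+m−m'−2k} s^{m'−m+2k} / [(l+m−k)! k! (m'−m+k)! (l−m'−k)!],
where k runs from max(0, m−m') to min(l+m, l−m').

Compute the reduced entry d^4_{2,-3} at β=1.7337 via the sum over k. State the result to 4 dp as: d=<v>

d=-0.4212

d^4_{2,-3}(β=1.7337) via the finite sum:
With c≡cos(β/2)=0.647231 and s≡sin(β/2)=0.762294, N=[720·2·1·5040]^{1/2}=2693.993318
k∈{0,1} keeps every argument non-negative
  k=0: (−1)^5·2693.9933/(240)·0.6472^3·0.7623^5 = -0.783385
  k=1: (−1)^6·2693.9933/(720)·0.6472^1·0.7623^7 = +0.362227
d^4_{2,-3}(1.7337) = -0.783385 +0.362227 = -0.421159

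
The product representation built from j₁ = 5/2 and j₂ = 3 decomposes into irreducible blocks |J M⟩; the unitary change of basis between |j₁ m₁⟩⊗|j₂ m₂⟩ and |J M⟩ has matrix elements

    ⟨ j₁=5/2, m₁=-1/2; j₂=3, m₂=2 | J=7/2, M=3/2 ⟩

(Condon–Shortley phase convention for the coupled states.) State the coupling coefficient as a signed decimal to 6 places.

+0.308607  (= +√(2/21))

j₁+j₂−J=2  J+j₁−j₂=3  J−j₁+j₂=4  j₁+j₂+J+1=10
(j₁±m₁, j₂±m₂, J±M) = (2,3,5,1,5,2)
P² = 1536/7
sum k=1..2:
  [1] −1/48 = -1/48
  [2] +1/24 = 1/24
S = 1/48
C² = P²·S² = 2/21 ; C = +0.308607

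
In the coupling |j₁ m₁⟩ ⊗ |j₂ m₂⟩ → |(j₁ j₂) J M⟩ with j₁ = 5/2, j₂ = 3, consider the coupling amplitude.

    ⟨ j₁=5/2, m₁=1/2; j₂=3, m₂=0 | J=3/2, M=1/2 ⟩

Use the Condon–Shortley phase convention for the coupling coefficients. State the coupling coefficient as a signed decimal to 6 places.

+√(4/35) = +0.338062

√[4·4!1!2!/8! · 3!2!3!3!2!1!] = √(144/35)
  +(−1)^1/∏(1,3,1,2,0,0)! = -1/12  (running -1/12)
  +(−1)^2/∏(2,2,0,1,1,1)! = 1/4  (running 1/6)
⟨..|..⟩ = √(144/35)·(1/6) = +0.338062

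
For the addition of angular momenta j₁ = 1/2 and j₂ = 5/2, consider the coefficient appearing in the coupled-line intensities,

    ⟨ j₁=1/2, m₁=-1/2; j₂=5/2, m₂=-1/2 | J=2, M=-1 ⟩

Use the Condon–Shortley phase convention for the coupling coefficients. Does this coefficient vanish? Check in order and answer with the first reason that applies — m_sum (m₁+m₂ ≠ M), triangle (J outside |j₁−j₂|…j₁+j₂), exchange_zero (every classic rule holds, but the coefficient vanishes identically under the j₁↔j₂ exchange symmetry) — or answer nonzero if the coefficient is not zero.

m-sum: m₁+m₂ = -1/2+(-1/2) = -1, M = -1  ✓
triangle: |j₁−j₂| = 2 ≤ J = 2 ≤ j₁+j₂ = 3  ✓
exchange: j₁≠j₂ or m₁≠m₂ — the exchange symmetry imposes no constraint here
value check: CG = −√(1/3) = -0.577350 ≠ 0

nonzero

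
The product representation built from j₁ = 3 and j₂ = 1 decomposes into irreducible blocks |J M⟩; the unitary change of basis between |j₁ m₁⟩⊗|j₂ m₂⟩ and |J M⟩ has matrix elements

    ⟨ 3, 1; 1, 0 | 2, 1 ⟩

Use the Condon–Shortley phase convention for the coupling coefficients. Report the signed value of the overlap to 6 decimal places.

−√(8/21) ≈ -0.617213

√[5·2!4!0!/7! · 4!2!1!1!3!1!] = √(96/7)
  +(−1)^1/∏(1,1,1,0,3,0)! = -1/6  (running -1/6)
⟨..|..⟩ = √(96/7)·(-1/6) = -0.617213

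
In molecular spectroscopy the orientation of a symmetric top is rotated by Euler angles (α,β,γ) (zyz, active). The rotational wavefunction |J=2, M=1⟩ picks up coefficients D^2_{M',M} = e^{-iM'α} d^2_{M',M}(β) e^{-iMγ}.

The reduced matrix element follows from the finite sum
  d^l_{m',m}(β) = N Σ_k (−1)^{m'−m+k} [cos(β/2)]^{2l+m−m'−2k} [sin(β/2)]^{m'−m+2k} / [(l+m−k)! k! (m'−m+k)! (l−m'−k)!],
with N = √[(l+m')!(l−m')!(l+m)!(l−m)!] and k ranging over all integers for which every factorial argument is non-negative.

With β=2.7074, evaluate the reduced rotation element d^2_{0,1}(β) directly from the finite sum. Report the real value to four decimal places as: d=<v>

d=-0.4674

d^2_{0,1}(β=2.7074) via the finite sum:
With c≡cos(β/2)=0.215395 and s≡sin(β/2)=0.976527, N=[2·2·6·1]^{1/2}=4.898979
k∈{1,2} keeps every argument non-negative
  k=1: (−1)^0·4.8990/(2)·0.2154^3·0.9765^1 = +0.023904
  k=2: (−1)^1·4.8990/(2)·0.2154^1·0.9765^3 = -0.491320
d^2_{0,1}(2.7074) = +0.023904 -0.491320 = -0.467416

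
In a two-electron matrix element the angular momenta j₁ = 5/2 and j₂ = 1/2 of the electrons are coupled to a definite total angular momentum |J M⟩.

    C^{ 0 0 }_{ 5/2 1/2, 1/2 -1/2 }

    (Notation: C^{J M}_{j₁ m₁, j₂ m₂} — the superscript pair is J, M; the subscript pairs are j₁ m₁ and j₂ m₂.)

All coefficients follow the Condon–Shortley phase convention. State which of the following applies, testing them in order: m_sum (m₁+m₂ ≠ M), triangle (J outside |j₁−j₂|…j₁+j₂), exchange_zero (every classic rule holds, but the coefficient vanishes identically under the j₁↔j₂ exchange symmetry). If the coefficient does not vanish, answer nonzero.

triangle

m-sum: m₁+m₂ = 1/2+(-1/2) = 0, M = 0  ✓
triangle: need |j₁−j₂| ≤ J ≤ j₁+j₂, i.e. J ∈ [2, 3]; J = 0 is outside ✗ ⇒ coefficient is 0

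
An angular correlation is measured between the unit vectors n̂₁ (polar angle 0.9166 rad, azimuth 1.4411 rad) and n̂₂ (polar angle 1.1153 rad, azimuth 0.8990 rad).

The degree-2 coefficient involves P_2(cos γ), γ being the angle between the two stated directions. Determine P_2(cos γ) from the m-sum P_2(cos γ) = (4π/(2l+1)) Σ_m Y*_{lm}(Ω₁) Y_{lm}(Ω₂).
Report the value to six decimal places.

0.656727

Expand P_2 via completeness: Σ_{m} conj(Y_{2,m}) at Ω₁ times Y_{2,m} at Ω₂ —
  m=-2: Y*=-0.235100+0.062389i  Y=-0.070172-0.303517i  product +0.035433+0.066979i
  m=-1: Y*=+0.048248+0.369919i  Y=+0.189954-0.238882i  product +0.097532+0.058742i
  m=+0: Y*=+0.034976-0.000000i  Y=-0.132289+0.000000i  product -0.004627+0.000000i
  m=+1: Y*=-0.048248+0.369919i  Y=-0.189954-0.238882i  product +0.097532-0.058742i
  m=+2: Y*=-0.235100-0.062389i  Y=-0.070172+0.303517i  product +0.035433-0.066979i
Total Σ_m = +0.261303+0.000000i. Multiply by 2.513274: +0.656727+0.000000i. P_2(cos γ) = 0.656727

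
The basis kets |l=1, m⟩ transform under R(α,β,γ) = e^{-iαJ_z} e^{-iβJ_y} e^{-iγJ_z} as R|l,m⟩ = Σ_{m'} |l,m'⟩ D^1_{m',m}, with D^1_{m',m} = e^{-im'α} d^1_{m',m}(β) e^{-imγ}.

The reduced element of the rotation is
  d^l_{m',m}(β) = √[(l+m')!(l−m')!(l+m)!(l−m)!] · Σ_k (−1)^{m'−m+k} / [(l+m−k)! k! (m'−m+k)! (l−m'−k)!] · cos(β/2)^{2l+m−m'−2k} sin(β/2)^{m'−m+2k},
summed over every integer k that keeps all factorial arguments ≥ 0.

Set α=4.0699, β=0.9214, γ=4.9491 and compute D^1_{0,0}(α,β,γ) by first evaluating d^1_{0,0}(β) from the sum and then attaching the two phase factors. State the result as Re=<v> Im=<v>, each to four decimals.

Re=0.6047 Im=0.0000

D^1_{0,0}(4.0699,0.9214,4.9491) = e^{-i·0·4.0699}·d^1_{0,0}(0.9214)·e^{-i·0·4.9491}. Compute d first:
c=cos(0.921400/2)=0.895742, s=sin(0.921400/2)=0.444575; N=√[1·1·1·1]=1.000000
Admissible k: 0..1 (factorial args all ≥0)
  k=0: (−1)^0·1.0000/(1)·0.8957^2·0.4446^0 = +0.802353
  k=1: (−1)^1·1.0000/(1)·0.8957^0·0.4446^2 = -0.197647
d^1_{0,0}(0.9214) = +0.802353 -0.197647 = +0.604706
Attach z-rotation phases: D = e^{-i(0)(4.0699)}·(+0.604706)·e^{-i(0)(4.9491)} = +0.604706+0.000000i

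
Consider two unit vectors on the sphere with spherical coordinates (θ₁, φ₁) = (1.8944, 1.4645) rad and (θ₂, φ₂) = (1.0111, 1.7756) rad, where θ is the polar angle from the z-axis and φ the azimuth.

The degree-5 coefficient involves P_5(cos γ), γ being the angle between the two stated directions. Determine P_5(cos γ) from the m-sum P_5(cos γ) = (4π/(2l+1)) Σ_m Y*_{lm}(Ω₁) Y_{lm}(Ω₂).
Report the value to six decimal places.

Summing Y*_{l m}(θ₁,φ₁)·Y_{l m}(θ₂,φ₂) over m ∈ [−5, 5]; prefactor 4π/(2·5+1) = 1.142397:
  m=-5: Y*=0.18020 + 0.30651j  Y=-0.17326 - 0.10546j  product 0.00110 - 0.07211j
  m=-4: Y*=-0.34352 + 0.15555j  Y=0.27438 - 0.29360j  product -0.04859 + 0.14354j
  m=-3: Y*=0.00832 + 0.02519j  Y=0.18653 + 0.26439j  product -0.00511 + 0.00690j
  m=-2: Y*=-0.32988 + 0.07121j  Y=0.09148 - 0.03972j  product -0.02735 + 0.01962j
  m=-1: Y*=-0.00647 - 0.06066j  Y=0.07053 + 0.33955j  product 0.02014 - 0.00648j
  m=+0: Y*=-0.31856 + 0.00000j  Y=0.01701 + 0.00000j  product -0.00542 + 0.00000j
  m=+1: Y*=0.00647 - 0.06066j  Y=-0.07053 + 0.33955j  product 0.02014 + 0.00648j
  m=+2: Y*=-0.32988 - 0.07121j  Y=0.09148 + 0.03972j  product -0.02735 - 0.01962j
  m=+3: Y*=-0.00832 + 0.02519j  Y=-0.18653 + 0.26439j  product -0.00511 - 0.00690j
  m=+4: Y*=-0.34352 - 0.15555j  Y=0.27438 + 0.29360j  product -0.04859 - 0.14354j
  m=+5: Y*=-0.18020 + 0.30651j  Y=0.17326 - 0.10546j  product 0.00110 + 0.07211j
Accumulated sum -0.12502 + 0.00000j; after 4π/(2l+1) scaling, -0.14283 + 0.00000j ⇒ P_5 = -0.142826

-0.142826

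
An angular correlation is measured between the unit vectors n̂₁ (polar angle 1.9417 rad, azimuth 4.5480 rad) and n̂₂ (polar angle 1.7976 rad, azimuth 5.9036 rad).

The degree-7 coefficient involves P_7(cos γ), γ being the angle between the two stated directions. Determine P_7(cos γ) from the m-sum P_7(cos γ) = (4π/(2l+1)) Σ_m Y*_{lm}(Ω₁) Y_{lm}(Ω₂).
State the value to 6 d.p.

Expand P_7 via completeness: Σ_{m} conj(Y_{7,m}) at Ω₁ times Y_{7,m} at Ω₂ —
  m=-7: Y*=+0.278879+0.124564i  Y=-0.369006+0.194222i  product -0.127101+0.008199i
  m=-6: Y*=+0.245225-0.370674i  Y=+0.233807-0.273832i  product -0.044167-0.153817i
  m=-5: Y*=-0.133787-0.124349i  Y=+0.035487-0.104582i  product -0.017752+0.009579i
  m=-4: Y*=+0.205248-0.158492i  Y=+0.018271+0.347998i  product +0.058905+0.068530i
  m=-3: Y*=-0.135797-0.252663i  Y=+0.001217+0.002639i  product +0.000502-0.000666i
  m=-2: Y*=+0.140646-0.047983i  Y=-0.237549-0.225404i  product -0.044226-0.020304i
  m=-1: Y*=-0.050318-0.303330i  Y=+0.035611+0.014206i  product +0.002517-0.011517i
  m=+0: Y*=+0.113969-0.000000i  Y=+0.319204+0.000000i  product +0.036380+0.000000i
  m=+1: Y*=+0.050318-0.303330i  Y=-0.035611+0.014206i  product +0.002517+0.011517i
  m=+2: Y*=+0.140646+0.047983i  Y=-0.237549+0.225404i  product -0.044226+0.020304i
  m=+3: Y*=+0.135797-0.252663i  Y=-0.001217+0.002639i  product +0.000502+0.000666i
  m=+4: Y*=+0.205248+0.158492i  Y=+0.018271-0.347998i  product +0.058905-0.068530i
  m=+5: Y*=+0.133787-0.124349i  Y=-0.035487-0.104582i  product -0.017752-0.009579i
  m=+6: Y*=+0.245225+0.370674i  Y=+0.233807+0.273832i  product -0.044167+0.153817i
  m=+7: Y*=-0.278879+0.124564i  Y=+0.369006+0.194222i  product -0.127101-0.008199i
Accumulated sum -0.306266-0.000000i; after 4π/(2l+1) scaling, -0.256576-0.000000i ⇒ P_7 = -0.256576

-0.256576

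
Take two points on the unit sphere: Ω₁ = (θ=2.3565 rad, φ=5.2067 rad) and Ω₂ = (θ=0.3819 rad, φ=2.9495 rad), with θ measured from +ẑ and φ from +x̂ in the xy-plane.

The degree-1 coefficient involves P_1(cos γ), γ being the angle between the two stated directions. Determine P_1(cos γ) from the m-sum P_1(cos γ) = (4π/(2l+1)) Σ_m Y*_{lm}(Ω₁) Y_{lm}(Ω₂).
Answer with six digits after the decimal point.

-0.823328

Summing Y*_{l m}(θ₁,φ₁)·Y_{l m}(θ₂,φ₂) over m ∈ [−1, 1]; prefactor 4π/(2·1+1) = 4.188790:
  [-1]  conj(Y_{1,-1})(Ω₁) = (0.115867, -0.214992) ; Y_{1,-1}(Ω₂) = (-0.126392, -0.024582) ; Δ = (-0.019930, 0.024325)
  [+0]  conj(Y_{1,0})(Ω₁) = (-0.345600, -0.000000) ; Y_{1,0}(Ω₂) = (0.453403, 0.000000) ; Δ = (-0.156696, -0.000000)
  [+1]  conj(Y_{1,1})(Ω₁) = (-0.115867, -0.214992) ; Y_{1,1}(Ω₂) = (0.126392, -0.024582) ; Δ = (-0.019930, -0.024325)
Accumulated sum (-0.196555, 0.000000); after 4π/(2l+1) scaling, (-0.823328, 0.000000) ⇒ P_1 = -0.823328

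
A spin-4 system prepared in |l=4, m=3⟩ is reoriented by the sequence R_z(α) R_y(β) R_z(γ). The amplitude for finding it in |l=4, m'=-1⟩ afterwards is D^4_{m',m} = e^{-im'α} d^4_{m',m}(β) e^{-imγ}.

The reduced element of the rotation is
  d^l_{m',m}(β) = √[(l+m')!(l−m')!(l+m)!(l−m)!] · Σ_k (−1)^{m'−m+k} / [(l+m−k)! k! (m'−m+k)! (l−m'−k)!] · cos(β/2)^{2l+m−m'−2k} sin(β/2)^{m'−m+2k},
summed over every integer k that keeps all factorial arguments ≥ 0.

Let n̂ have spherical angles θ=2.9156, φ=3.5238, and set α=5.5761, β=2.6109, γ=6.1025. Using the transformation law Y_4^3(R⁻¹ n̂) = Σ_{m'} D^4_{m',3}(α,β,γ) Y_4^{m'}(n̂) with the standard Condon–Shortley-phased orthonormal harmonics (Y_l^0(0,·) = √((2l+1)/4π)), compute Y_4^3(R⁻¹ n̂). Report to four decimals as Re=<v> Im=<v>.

Re=-0.2079 Im=0.0987

Need the full column D^4_{m',3} for m'=−4..4 at α=5.5761, β=2.6109, γ=6.1025.
cos(β/2)=0.262243, sin(β/2)=0.965002
d^4_{-4,3}: single k=7 term ⇒ +0.578025;  D = -0.379176-0.436277i
d^4_{-3,3}: k∈[6..7] ⇒ +0.388755 -0.752012 = -0.363257;  D = +0.003053+0.363244i
d^4_{-2,3}: k∈[5..6] ⇒ +0.169410 -0.764655 = -0.595244;  D = -0.382866+0.455773i
d^4_{-1,3}: k∈[4..5] ⇒ +0.054256 -0.440807 = -0.386550;  D = -0.381299+0.063503i
d^4_{0,3}: k∈[3..4] ⇒ +0.013188 -0.178574 = -0.165386;  D = -0.141678-0.085323i
d^4_{1,3}: k∈[2..3] ⇒ +0.002404 -0.054256 = -0.051852;  D = -0.016392-0.049193i
d^4_{2,3}: k∈[1..2] ⇒ +0.000308 -0.012511 = -0.012203;  D = +0.004588-0.011308i
d^4_{3,3}: k∈[0..1] ⇒ +0.000022 -0.002120 = -0.002098;  D = +0.001862-0.000966i
d^4_{4,3}: single k=0 term ⇒ -0.000233;  D = +0.000227+0.000053i
Y_4^{m'}(θ=2.9156,φ=3.5238) and Σ D·Y over m':
  (-0.3792-0.4363i)·(+0.0000-0.0011i)  (+0.0031+0.3632i)·(+0.0056-0.0125i)  (-0.3829+0.4558i)·(+0.0685-0.0657i)  (-0.3813+0.0635i)·(+0.3497-0.1406i)  (-0.1417-0.0853i)·(+0.6432+0.0000i)  (-0.0164-0.0492i)·(-0.3497-0.1406i)  (+0.0046-0.0113i)·(+0.0685+0.0657i)  (+0.0019-0.0010i)·(-0.0056-0.0125i)  (+0.0002+0.0001i)·(+0.0000+0.0011i)
Y_4^3(R⁻¹ n̂) = -0.207931+0.098723i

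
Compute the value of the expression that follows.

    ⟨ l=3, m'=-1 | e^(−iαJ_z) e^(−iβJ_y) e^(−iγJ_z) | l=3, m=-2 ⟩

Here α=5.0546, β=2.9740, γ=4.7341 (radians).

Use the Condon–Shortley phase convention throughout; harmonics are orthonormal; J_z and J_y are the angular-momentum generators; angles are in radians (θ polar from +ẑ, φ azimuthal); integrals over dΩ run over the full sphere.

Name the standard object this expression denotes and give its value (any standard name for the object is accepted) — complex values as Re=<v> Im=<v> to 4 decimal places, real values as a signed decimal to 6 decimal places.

This is a Wigner D-matrix element — the rotation-matrix element ⟨l m'| R(α,β,γ) |l m⟩ in the angular-momentum basis.
Split into d^3_{-1,-2}(β=2.9740) × two z-phases.
With c≡cos(β/2)=0.083698 and s≡sin(β/2)=0.996491, N=[2·24·1·120]^{1/2}=75.894664
k∈{0,1} keeps every argument non-negative
  k=0: (−1)^1·75.8947/(24)·0.0837^5·0.9965^1 = -0.000013
  k=1: (−1)^2·75.8947/(12)·0.0837^3·0.9965^3 = +0.003669
d^3_{-1,-2}(2.9740) = -0.000013 +0.003669 = +0.003656
D = (+0.335571-0.942015i)·(+0.003656)·(-0.999057-0.043408i) = -0.001375+0.003388i

Wigner D-matrix element, Re=-0.0014 Im=0.0034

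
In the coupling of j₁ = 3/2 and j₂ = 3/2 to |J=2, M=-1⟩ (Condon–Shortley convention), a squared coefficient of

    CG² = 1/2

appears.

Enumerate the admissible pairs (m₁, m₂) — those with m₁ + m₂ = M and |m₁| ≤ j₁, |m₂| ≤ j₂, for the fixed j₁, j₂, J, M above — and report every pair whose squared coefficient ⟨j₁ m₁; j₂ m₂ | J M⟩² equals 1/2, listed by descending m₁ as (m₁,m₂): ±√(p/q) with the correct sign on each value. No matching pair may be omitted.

Admissible pairs with m₁+m₂ = M = -1: (-3/2,1/2), (-1/2,-1/2), (1/2,-3/2)
  (m₁,m₂)=(1/2,-3/2): CG² = 1/2, CG = +√(1/2)   ← matches the target
  (m₁,m₂)=(-1/2,-1/2): CG² = 0/1, CG = 0
  (m₁,m₂)=(-3/2,1/2): CG² = 1/2, CG = −√(1/2)   ← matches the target
Pairs with CG² = 1/2: (1/2,-3/2): +√(1/2); (-3/2,1/2): −√(1/2)

(1/2,-3/2): +√(1/2); (-3/2,1/2): −√(1/2)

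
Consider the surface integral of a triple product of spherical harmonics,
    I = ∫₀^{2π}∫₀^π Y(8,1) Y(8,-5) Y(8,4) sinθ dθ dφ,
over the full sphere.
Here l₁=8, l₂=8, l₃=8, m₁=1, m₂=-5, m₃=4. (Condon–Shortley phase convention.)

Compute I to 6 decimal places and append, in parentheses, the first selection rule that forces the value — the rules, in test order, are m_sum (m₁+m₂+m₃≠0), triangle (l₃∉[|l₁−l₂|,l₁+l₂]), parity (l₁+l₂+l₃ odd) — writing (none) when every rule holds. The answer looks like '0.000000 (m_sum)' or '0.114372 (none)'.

Rules hold: Σm=0, L=24 even, 0≤8≤16.
N = 17·17·17 = 4913
Δ = 8!·8!·8!/25! = 1/236637794250
Racah Σ t=0..8: t=0:+1/65548320768000 t=1:−1/128024064000 t=2:+1/2985984000 t=3:−1/373248000 t=4:+1/191102976 t=5:−1/373248000 t=6:+1/2985984000 t=7:−1/128024064000 t=8:+1/65548320768000 = 11/20808990720
⇒ 3j(8 8 8; 0 0 0)² = 490/96577, sgn +1
Racah Σ t=0..3: t=0:+1/146313216000 t=1:−1/10450944000 t=2:+1/5225472000 t=3:−1/16721510400 = 1/23410114560
⇒ 3j(8 8 8; 1 -5 4)² = 45/7429, sgn +1
4πI² = N·(3j₀)²·(3jₘ)² = 374850/2482597
I = +1·√(0.150991/4π) = 0.10961518
No selection rule forces the value: the integral is nonzero (none).

0.109615 (none)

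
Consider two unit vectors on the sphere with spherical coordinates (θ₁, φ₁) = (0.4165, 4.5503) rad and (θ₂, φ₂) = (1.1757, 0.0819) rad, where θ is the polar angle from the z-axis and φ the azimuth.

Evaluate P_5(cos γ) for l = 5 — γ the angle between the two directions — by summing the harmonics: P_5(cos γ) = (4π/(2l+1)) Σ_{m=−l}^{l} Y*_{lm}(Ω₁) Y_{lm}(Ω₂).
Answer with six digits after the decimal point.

Expand P_5 via completeness: Σ_{m} conj(Y_{5,m}) at Ω₁ times Y_{5,m} at Ω₂ —
  m=-5: Y*=-0.00364 - 0.00347j  Y=0.28515 - 0.12377j  product -0.00147 - 0.00054j
  m=-4: Y*=0.02866 - 0.02171j  Y=0.38814 - 0.13191j  product 0.00826 - 0.01221j
  m=-3: Y*=0.06987 + 0.13218j  Y=0.08793 - 0.02205j  product 0.00906 + 0.01008j
  m=-2: Y*=-0.36285 + 0.12193j  Y=-0.30458 + 0.05034j  product 0.10438 - 0.05540j
  m=-1: Y*=-0.08322 - 0.50892j  Y=-0.18064 + 0.01483j  product 0.02258 + 0.09070j
  m=+0: Y*=0.05584 + 0.00000j  Y=0.27064 + 0.00000j  product 0.01511 + 0.00000j
  m=+1: Y*=0.08322 - 0.50892j  Y=0.18064 + 0.01483j  product 0.02258 - 0.09070j
  m=+2: Y*=-0.36285 - 0.12193j  Y=-0.30458 - 0.05034j  product 0.10438 + 0.05540j
  m=+3: Y*=-0.06987 + 0.13218j  Y=-0.08793 - 0.02205j  product 0.00906 - 0.01008j
  m=+4: Y*=0.02866 + 0.02171j  Y=0.38814 + 0.13191j  product 0.00826 + 0.01221j
  m=+5: Y*=0.00364 - 0.00347j  Y=-0.28515 - 0.12377j  product -0.00147 + 0.00054j
Σ over m = 0.30073 + 0.00000j; ×(4π/11) → 0.34355 + 0.00000j. Real part: 0.343551

0.343551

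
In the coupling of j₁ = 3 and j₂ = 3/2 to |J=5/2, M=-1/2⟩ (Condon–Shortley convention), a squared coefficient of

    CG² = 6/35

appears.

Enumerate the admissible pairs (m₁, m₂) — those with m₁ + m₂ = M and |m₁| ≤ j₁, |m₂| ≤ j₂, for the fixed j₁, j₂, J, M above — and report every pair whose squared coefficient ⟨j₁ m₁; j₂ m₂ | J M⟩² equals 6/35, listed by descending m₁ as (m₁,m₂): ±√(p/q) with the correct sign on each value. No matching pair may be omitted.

(0,-1/2): −√(6/35)

Admissible pairs with m₁+m₂ = M = -1/2: (-2,3/2), (-1,1/2), (0,-1/2), (1,-3/2)
  (m₁,m₂)=(1,-3/2): CG² = 27/70, CG = +√(27/70)
  (m₁,m₂)=(0,-1/2): CG² = 6/35, CG = −√(6/35)   ← matches the target
  (m₁,m₂)=(-1,1/2): CG² = 1/70, CG = −√(1/70)
  (m₁,m₂)=(-2,3/2): CG² = 3/7, CG = +√(3/7)
Pairs with CG² = 6/35: (0,-1/2): −√(6/35)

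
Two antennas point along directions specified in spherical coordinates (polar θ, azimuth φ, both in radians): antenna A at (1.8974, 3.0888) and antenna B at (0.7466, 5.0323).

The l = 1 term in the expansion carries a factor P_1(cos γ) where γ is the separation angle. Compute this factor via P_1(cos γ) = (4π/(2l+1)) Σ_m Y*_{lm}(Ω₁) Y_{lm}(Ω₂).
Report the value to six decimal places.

-0.469717

Term-by-term m-sum for l=1 (normalisation 4π/3 = 4.188790):
  m=-1: Y*=-0.326775+0.017267i  Y=+0.073791+0.222736i  product -0.027959-0.071510i
  m=+0: Y*=-0.156757-0.000000i  Y=+0.358635+0.000000i  product -0.056219-0.000000i
  m=+1: Y*=+0.326775+0.017267i  Y=-0.073791+0.222736i  product -0.027959+0.071510i
Σ over m = -0.112137+0.000000i; ×(4π/3) → -0.469717+0.000000i. Real part: -0.469717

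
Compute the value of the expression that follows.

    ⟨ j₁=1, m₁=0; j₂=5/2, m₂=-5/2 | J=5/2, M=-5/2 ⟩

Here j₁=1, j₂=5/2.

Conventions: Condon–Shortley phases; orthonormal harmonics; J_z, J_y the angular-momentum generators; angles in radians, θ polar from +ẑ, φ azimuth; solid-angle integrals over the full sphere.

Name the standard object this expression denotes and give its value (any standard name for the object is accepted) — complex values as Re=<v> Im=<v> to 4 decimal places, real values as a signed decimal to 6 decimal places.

Clebsch–Gordan coefficient, +√(5/7) ≈ +0.845154

This is a Clebsch–Gordan (vector-coupling) coefficient.
√[6·1!1!4!/7! · 1!1!0!5!0!5!] = √(2880/7)
  +(−1)^0/∏(0,1,1,0,0,4)! = 1/24  (running 1/24)
⟨..|..⟩ = √(2880/7)·(1/24) = +0.845154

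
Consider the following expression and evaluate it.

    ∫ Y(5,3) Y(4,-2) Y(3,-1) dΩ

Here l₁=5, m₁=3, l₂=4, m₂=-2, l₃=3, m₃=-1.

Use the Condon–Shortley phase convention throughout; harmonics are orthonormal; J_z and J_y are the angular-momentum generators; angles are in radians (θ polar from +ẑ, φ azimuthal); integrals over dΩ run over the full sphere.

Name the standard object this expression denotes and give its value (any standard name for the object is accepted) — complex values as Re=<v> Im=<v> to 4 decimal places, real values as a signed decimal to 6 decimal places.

This is a Gaunt coefficient — the integral of a triple product of spherical harmonics over the sphere.
m-sum 0 ✓  L=12 even ✓  1≤3≤9 ✓
Π(2lᵢ+1) = 11×9×7 = 693
triangle coeff Δ(5,4,3) = 1/180180
Σ_t [2,4]: t=2:+1/576 t=3:−1/144 t=4:+1/576 = -1/288
(3j)²=20/1001 [(5 4 3; 0 0 0)], sign=+1
Σ_t [0,2]: t=0:+1/5760 t=1:−1/720 t=2:+1/2304 = -1/1280
(3j)²=27/1430 [(5 4 3; 3 -2 -1)], sign=-1
⇒ 4πI² = 486/1859
I = (-1)√(486/1859/(4π)) = -0.14423595

Gaunt coefficient, -0.144236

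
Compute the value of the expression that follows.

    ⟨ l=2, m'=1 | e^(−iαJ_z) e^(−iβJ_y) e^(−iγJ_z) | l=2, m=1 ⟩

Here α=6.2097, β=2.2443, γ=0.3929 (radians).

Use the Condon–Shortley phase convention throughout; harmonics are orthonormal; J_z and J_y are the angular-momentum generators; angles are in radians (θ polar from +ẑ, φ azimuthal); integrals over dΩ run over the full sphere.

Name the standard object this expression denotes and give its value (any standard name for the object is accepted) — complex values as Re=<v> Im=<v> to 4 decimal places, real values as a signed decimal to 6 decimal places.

Wigner D-matrix element, Re=-0.4014 Im=0.1328

This is a Wigner D-matrix element — the rotation-matrix element ⟨l m'| R(α,β,γ) |l m⟩ in the angular-momentum basis.
D^2_{1,1}(6.2097,2.2443,0.3929) = e^{-i·1·6.2097}·d^2_{1,1}(2.2443)·e^{-i·1·0.3929}. Compute d first:
Half-angle: c=0.433746, s=0.901035. N=√(6·1·6·1)=6.000000
k∈{0,1} keeps every argument non-negative
  k=0: (−1)^0·6.0000/(6)·0.4337^4·0.9010^0 = +0.035395
  k=1: (−1)^1·6.0000/(2)·0.4337^2·0.9010^2 = -0.458222
d^2_{1,1}(2.2443) = +0.035395 -0.458222 = -0.422827
Phases: e^{-i·(1)·6.2097}=+0.997301+0.073419i, e^{-i·(1)·0.3929}=+0.923803-0.382869i ⇒ D=-0.401440+0.132772i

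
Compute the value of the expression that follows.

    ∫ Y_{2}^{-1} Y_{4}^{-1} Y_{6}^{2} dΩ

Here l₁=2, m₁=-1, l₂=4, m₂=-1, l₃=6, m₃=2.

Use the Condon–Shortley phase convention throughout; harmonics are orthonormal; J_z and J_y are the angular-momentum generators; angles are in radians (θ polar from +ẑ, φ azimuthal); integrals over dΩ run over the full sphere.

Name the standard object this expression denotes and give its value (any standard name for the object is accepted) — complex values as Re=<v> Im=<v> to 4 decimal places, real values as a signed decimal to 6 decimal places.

This is a Gaunt coefficient — the integral of a triple product of spherical harmonics over the sphere.
m-sum 0 ✓  L=12 even ✓  2≤6≤6 ✓
Π(2lᵢ+1) = 5×9×13 = 585
triangle coeff Δ(2,4,6) = 1/6435
Σ_t [0,0]: t=0:+1/2304 = 1/2304
(3j)²=5/143 [(2 4 6; 0 0 0)], sign=+1
Σ_t [0,0]: t=0:+1/4320 = 1/4320
(3j)²=224/6435 [(2 4 6; -1 -1 2)], sign=+1
⇒ 4πI² = 1120/1573
I = (+1)√(1120/1573/(4π)) = 0.23803440

Gaunt coefficient, +0.238034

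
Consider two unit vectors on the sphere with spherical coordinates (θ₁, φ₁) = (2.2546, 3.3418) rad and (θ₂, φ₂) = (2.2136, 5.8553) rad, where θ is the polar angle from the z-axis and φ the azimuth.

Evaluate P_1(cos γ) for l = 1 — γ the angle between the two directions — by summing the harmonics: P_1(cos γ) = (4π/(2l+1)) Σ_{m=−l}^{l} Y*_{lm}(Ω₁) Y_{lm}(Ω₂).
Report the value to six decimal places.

-0.123354

Expand P_1 via completeness: Σ_{m} conj(Y_{1,m}) at Ω₁ times Y_{1,m} at Ω₂ —
  term(m=-1) = -0.059928-0.043519i   from Y*(Ω₁)=-0.262469-0.053262i, Y(Ω₂)=+0.251608+0.114750i
  term(m=+0) = +0.090407+0.000000i   from Y*(Ω₁)=-0.308673-0.000000i, Y(Ω₂)=-0.292889+0.000000i
  term(m=+1) = -0.059928+0.043519i   from Y*(Ω₁)=+0.262469-0.053262i, Y(Ω₂)=-0.251608+0.114750i
Σ over m = -0.029449+0.000000i; ×(4π/3) → -0.123354+0.000000i. Real part: -0.123354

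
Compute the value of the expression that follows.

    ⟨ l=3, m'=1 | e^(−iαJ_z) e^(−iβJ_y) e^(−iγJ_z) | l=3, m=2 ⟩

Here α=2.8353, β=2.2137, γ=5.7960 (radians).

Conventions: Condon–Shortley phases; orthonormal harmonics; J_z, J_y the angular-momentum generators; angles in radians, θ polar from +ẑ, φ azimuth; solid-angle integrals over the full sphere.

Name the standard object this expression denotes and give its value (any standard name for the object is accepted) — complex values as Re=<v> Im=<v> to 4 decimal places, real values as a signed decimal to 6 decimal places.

Wigner D-matrix element, Re=0.1014 Im=0.3398

This is a Wigner D-matrix element — the rotation-matrix element ⟨l m'| R(α,β,γ) |l m⟩ in the angular-momentum basis.
Split into d^3_{1,2}(β=2.2137) × two z-phases.
Half-angle: c=0.447481, s=0.894294. N=√(24·2·120·1)=75.894664
k: max(0,(2)−(1))=1 … min(3+(2),3−(1))=2
  k=1: (−1)^0·75.8947/(24)·0.4475^5·0.8943^1 = +0.050740
  k=2: (−1)^1·75.8947/(12)·0.4475^3·0.8943^3 = -0.405316
d^3_{1,2}(2.2137) = +0.050740 -0.405316 = -0.354576
Phases: e^{-i·(1)·2.8353}=-0.953458-0.301526i, e^{-i·(2)·5.7960}=+0.561689+0.827349i ⇒ D=+0.101437+0.339756i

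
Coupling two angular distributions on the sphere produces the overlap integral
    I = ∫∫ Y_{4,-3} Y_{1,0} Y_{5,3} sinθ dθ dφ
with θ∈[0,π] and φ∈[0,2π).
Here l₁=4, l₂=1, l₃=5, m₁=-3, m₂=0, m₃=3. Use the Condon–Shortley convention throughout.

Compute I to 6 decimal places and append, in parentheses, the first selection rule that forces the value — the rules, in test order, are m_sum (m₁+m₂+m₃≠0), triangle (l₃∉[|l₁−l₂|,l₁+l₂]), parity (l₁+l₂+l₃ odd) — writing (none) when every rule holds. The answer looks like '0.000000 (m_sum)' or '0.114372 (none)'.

Rules hold: Σm=0, L=10 even, 3≤5≤5.
N = 9·3·11 = 297
Δ = 0!·8!·2!/11! = 1/495
Racah Σ t=0..0: t=0:+1/576 = 1/576
⇒ 3j(4 1 5; 0 0 0)² = 5/99, sgn -1
Racah Σ t=0..0: t=0:+1/5040 = 1/5040
⇒ 3j(4 1 5; -3 0 3)² = 16/495, sgn +1
4πI² = N·(3j₀)²·(3jₘ)² = 16/33
I = -1·√(0.484848/4π) = -0.19642560
No selection rule forces the value: the integral is nonzero (none).

-0.196426 (none)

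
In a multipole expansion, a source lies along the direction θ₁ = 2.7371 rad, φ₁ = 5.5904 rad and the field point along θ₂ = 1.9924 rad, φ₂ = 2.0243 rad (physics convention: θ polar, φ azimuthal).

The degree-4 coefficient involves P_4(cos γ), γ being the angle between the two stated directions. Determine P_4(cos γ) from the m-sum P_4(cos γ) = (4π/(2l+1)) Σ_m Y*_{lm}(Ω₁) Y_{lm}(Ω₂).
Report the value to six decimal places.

0.366028

Summing Y*_{l m}(θ₁,φ₁)·Y_{l m}(θ₂,φ₂) over m ∈ [−4, 4]; prefactor 4π/(2·4+1) = 1.396263:
  [-4]  conj(Y_{4,-4})(Ω₁) = -0.00990 - 0.00384j ; Y_{4,-4}(Ω₂) = -0.07387 - 0.29770j ; Δ = -0.00041 + 0.00323j
  [-3]  conj(Y_{4,-3})(Ω₁) = 0.03409 + 0.06130j ; Y_{4,-3}(Ω₂) = -0.38052 - 0.08122j ; Δ = -0.00799 - 0.02609j
  [-2]  conj(Y_{4,-2})(Ω₁) = 0.04691 - 0.25034j ; Y_{4,-2}(Ω₂) = -0.02956 + 0.03779j ; Δ = 0.00807 + 0.00917j
  [-1]  conj(Y_{4,-1})(Ω₁) = -0.38402 + 0.31875j ; Y_{4,-1}(Ω₂) = -0.14145 - 0.29023j ; Δ = 0.14683 + 0.06637j
  [+0]  conj(Y_{4,0})(Ω₁) = 0.27973 + 0.00000j ; Y_{4,0}(Ω₂) = -0.11027 + 0.00000j ; Δ = -0.03085 + 0.00000j
  [+1]  conj(Y_{4,1})(Ω₁) = 0.38402 + 0.31875j ; Y_{4,1}(Ω₂) = 0.14145 - 0.29023j ; Δ = 0.14683 - 0.06637j
  [+2]  conj(Y_{4,2})(Ω₁) = 0.04691 + 0.25034j ; Y_{4,2}(Ω₂) = -0.02956 - 0.03779j ; Δ = 0.00807 - 0.00917j
  [+3]  conj(Y_{4,3})(Ω₁) = -0.03409 + 0.06130j ; Y_{4,3}(Ω₂) = 0.38052 - 0.08122j ; Δ = -0.00799 + 0.02609j
  [+4]  conj(Y_{4,4})(Ω₁) = -0.00990 + 0.00384j ; Y_{4,4}(Ω₂) = -0.07387 + 0.29770j ; Δ = -0.00041 - 0.00323j
Σ over m = 0.26215 + 0.00000j; ×(4π/9) → 0.36603 + 0.00000j. Real part: 0.366028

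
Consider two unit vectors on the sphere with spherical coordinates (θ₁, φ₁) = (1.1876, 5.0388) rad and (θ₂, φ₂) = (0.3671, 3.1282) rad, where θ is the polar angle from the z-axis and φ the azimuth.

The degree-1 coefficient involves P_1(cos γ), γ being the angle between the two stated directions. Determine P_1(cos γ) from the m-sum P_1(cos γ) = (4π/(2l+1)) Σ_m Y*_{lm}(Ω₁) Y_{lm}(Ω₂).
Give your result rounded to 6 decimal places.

Term-by-term m-sum for l=1 (normalisation 4π/3 = 4.188790):
  [-1]  conj(Y_{1,-1})(Ω₁) = 0.10275 - 0.30352j ; Y_{1,-1}(Ω₂) = -0.12399 - 0.00166j ; Δ = -0.01324 + 0.03746j
  [+0]  conj(Y_{1,0})(Ω₁) = 0.18268 + 0.00000j ; Y_{1,0}(Ω₂) = 0.45605 + 0.00000j ; Δ = 0.08331 + 0.00000j
  [+1]  conj(Y_{1,1})(Ω₁) = -0.10275 - 0.30352j ; Y_{1,1}(Ω₂) = 0.12399 - 0.00166j ; Δ = -0.01324 - 0.03746j
Σ over m = 0.05682 + 0.00000j; ×(4π/3) → 0.23803 + 0.00000j. Real part: 0.238026

0.238026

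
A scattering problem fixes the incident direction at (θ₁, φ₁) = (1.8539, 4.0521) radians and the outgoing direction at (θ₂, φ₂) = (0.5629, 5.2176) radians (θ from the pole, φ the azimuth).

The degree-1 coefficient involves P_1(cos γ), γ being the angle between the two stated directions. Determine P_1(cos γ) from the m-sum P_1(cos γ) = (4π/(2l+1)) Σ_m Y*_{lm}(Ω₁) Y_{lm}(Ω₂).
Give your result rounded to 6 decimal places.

Expand P_1 via completeness: Σ_{m} conj(Y_{1,m}) at Ω₁ times Y_{1,m} at Ω₂ —
  m=-1: Y*=(-0.203472, -0.262014)  Y=(0.089234, 0.161337)  product (0.024116, -0.056208)
  m=+0: Y*=(-0.136485, -0.000000)  Y=(0.413217, 0.000000)  product (-0.056398, -0.000000)
  m=+1: Y*=(0.203472, -0.262014)  Y=(-0.089234, 0.161337)  product (0.024116, 0.056208)
Σ over m = (-0.008166, 0.000000); ×(4π/3) → (-0.034204, 0.000000). Real part: -0.034204

-0.034204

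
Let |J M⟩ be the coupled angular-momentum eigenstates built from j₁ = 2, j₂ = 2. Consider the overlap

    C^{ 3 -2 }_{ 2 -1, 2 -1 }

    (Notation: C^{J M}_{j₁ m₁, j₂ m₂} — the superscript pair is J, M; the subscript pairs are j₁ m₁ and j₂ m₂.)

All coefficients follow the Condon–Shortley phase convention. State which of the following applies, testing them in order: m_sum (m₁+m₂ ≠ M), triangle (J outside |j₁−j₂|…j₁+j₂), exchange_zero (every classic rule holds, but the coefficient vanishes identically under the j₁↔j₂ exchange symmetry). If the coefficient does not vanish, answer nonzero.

m-sum: m₁+m₂ = -1+(-1) = -2, M = -2  ✓
triangle: |j₁−j₂| = 0 ≤ J = 3 ≤ j₁+j₂ = 4  ✓
exchange: j₁=j₂ and m₁=m₂, and (−1)^(j₁+j₂−J) = (−1)^1 = −1 forces ⟨j₁m₁;j₂m₂|JM⟩ = −⟨j₂m₂;j₁m₁|JM⟩ = −⟨j₁m₁;j₂m₂|JM⟩ ⇒ the coefficient vanishes identically
Racah sum check: Σ_k collapses to 0 ⇒ CG = 0

exchange_zero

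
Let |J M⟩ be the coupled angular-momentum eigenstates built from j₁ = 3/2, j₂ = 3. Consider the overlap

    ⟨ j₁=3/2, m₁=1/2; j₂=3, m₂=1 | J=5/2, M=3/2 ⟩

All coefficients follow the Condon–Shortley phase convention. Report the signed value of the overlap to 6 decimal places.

j₁+j₂−J=2  J+j₁−j₂=1  J−j₁+j₂=4  j₁+j₂+J+1=8
(j₁±m₁, j₂±m₂, J±M) = (2,1,4,2,4,1)
P² = 576/35
sum k=0..1:
  [0] +1/48 = 1/48
  [1] −1/6 = -1/6
S = -7/48
C² = P²·S² = 7/20 ; C = -0.591608

-0.591608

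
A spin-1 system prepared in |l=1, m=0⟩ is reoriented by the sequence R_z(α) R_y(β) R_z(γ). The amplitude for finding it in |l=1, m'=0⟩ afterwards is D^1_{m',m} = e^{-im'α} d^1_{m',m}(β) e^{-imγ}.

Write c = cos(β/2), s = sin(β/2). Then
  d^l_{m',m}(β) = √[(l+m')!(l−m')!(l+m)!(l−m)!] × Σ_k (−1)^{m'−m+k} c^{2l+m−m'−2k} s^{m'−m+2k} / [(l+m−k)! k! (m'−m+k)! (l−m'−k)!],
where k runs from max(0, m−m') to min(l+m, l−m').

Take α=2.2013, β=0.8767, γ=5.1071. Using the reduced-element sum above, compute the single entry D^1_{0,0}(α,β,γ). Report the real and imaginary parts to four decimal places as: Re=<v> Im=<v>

Re=0.6397 Im=0.0000

First d^1_{0,0}(β=0.8767), then the phase factors e^{-i(0)α} and e^{-i(0)γ}:
Half-angle: c=0.905453, s=0.424446. N=√(1·1·1·1)=1.000000
The bounds max(0,m−m')=0 and min(l+m,l−m')=1 give 2 terms
  k=0: (−1)^0·1.0000/(1)·0.9055^2·0.4244^0 = +0.819846
  k=1: (−1)^1·1.0000/(1)·0.9055^0·0.4244^2 = -0.180154
d^1_{0,0}(0.8767) = +0.819846 -0.180154 = +0.639691
Attach z-rotation phases: D = e^{-i(0)(2.2013)}·(+0.639691)·e^{-i(0)(5.1071)} = +0.639691+0.000000i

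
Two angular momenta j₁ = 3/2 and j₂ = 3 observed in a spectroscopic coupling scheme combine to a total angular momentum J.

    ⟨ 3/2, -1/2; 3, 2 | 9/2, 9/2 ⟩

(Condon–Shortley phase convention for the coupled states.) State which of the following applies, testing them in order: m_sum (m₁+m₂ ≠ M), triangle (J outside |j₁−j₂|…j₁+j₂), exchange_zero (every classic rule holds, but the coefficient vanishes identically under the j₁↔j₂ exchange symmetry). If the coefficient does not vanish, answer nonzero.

m-sum: m₁+m₂ = -1/2+2 = 3/2, M = 9/2  ✗ ⇒ coefficient is 0

m_sum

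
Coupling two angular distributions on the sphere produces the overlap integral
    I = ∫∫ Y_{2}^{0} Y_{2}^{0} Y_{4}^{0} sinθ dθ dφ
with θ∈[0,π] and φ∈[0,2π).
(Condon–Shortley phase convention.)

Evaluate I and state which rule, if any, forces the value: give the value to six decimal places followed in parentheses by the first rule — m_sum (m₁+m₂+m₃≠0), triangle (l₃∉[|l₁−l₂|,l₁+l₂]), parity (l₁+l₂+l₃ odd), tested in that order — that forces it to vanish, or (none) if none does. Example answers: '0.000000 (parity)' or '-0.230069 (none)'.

0.241796 (none)

Checks pass: Σm=0; 8 even; l₃=4∈[0,4].
(2·2+1)(2·2+1)(2·4+1) = 225
Δ: 0! 4! 4! / 9! → 1/630
sum: t=0:+1/16 = 1/16
3j²(2 2 4; 0 0 0) = Δ·Π!·Σ² = 2/35  (sign +1)
(m-triple is (0,0,0) — same symbol as above.)
combine: 4πI² = 225·2/35·2/35 = 36/49
take √, sign +1: I = 0.24179554
No selection rule forces the value: the integral is nonzero (none).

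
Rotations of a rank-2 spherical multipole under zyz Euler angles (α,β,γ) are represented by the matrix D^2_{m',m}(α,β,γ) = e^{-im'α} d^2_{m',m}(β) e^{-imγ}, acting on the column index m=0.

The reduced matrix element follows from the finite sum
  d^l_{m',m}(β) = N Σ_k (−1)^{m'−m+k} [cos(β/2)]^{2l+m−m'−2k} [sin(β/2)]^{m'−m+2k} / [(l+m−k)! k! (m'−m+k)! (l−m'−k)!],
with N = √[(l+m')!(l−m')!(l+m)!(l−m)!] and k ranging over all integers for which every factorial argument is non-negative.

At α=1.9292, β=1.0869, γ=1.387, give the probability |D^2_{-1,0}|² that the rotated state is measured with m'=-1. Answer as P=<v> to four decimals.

D^2_{-1,0}(1.9292,1.0869,1.3870) = e^{-i·-1·1.9292}·d^2_{-1,0}(1.0869)·e^{-i·0·1.3870}. Compute d first:
Half-angle: c=0.855930, s=0.517092. N=√(1·6·2·2)=4.898979
The bounds max(0,m−m')=1 and min(l+m,l−m')=2 give 2 terms
  k=1: (−1)^0·4.8990/(2)·0.8559^3·0.5171^1 = +0.794251
  k=2: (−1)^1·4.8990/(2)·0.8559^1·0.5171^3 = -0.289879
d^2_{-1,0}(1.0869) = +0.794251 -0.289879 = +0.504372
|D^2_{-1,0}|² = |d^2_{-1,0}(β)|² = (+0.504372)² = 0.254391 (the z-rotation phases have unit modulus)

P=0.2544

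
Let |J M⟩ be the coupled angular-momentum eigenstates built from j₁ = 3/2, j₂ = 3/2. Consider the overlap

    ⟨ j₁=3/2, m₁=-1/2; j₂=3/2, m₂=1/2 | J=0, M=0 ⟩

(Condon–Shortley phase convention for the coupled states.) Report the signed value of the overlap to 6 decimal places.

triangle: 3!·0!·0!/4! = 6/24
(j±m)!: 1!·2!·2!·1!·0!·0! = 4
prefactor² = (2J+1)·Δ·N² = 1
  k=2: +1/(2!·1!·0!·0!·0!·0!) = 1/2
Σ = 1/2  ⇒  CG² = 1·(1/2)² = 1/4
CG = +√(1/4) = +0.500000

+0.500000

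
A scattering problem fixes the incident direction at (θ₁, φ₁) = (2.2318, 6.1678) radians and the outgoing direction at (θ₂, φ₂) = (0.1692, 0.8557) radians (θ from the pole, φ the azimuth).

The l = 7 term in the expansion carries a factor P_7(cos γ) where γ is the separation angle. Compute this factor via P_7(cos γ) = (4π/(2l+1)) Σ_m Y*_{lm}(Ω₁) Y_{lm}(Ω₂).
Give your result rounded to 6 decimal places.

-0.275476

Addition theorem: P_7(cos γ) = (4π/15) Σ_m Y*_{lm}(Ω₁) Y_{lm}(Ω₂), m = −7…7:
  [-7]  conj(Y_{7,-7})(Ω₁) = +0.066005-0.069016i ; Y_{7,-7}(Ω₂) = +0.000002+0.000001i ; Δ = +0.000000-0.000000i
  [-6]  conj(Y_{7,-6})(Ω₁) = -0.213914+0.177384i ; Y_{7,-6}(Ω₂) = +0.000017+0.000038i ; Δ = -0.000010-0.000005i
  [-5]  conj(Y_{7,-5})(Ω₁) = +0.367561-0.239203i ; Y_{7,-5}(Ω₂) = -0.000243+0.000524i ; Δ = +0.000036+0.000251i
  [-4]  conj(Y_{7,-4})(Ω₁) = -0.297505+0.147970i ; Y_{7,-4}(Ω₂) = -0.005382+0.001555i ; Δ = +0.001371-0.001259i
  [-3]  conj(Y_{7,-3})(Ω₁) = -0.079977+0.028846i ; Y_{7,-3}(Ω₂) = -0.032762-0.021208i ; Δ = +0.003232+0.000751i
  [-2]  conj(Y_{7,-2})(Ω₁) = +0.358053-0.084127i ; Y_{7,-2}(Ω₂) = -0.026430-0.186733i ; Δ = -0.025173-0.064637i
  [-1]  conj(Y_{7,-1})(Ω₁) = -0.073402+0.008507i ; Y_{7,-1}(Ω₂) = +0.369395-0.425360i ; Δ = -0.023496+0.034365i
  [+0]  conj(Y_{7,0})(Ω₁) = -0.345817-0.000000i ; Y_{7,0}(Ω₂) = +0.696168+0.000000i ; Δ = -0.240747-0.000000i
  [+1]  conj(Y_{7,1})(Ω₁) = +0.073402+0.008507i ; Y_{7,1}(Ω₂) = -0.369395-0.425360i ; Δ = -0.023496-0.034365i
  [+2]  conj(Y_{7,2})(Ω₁) = +0.358053+0.084127i ; Y_{7,2}(Ω₂) = -0.026430+0.186733i ; Δ = -0.025173+0.064637i
  [+3]  conj(Y_{7,3})(Ω₁) = +0.079977+0.028846i ; Y_{7,3}(Ω₂) = +0.032762-0.021208i ; Δ = +0.003232-0.000751i
  [+4]  conj(Y_{7,4})(Ω₁) = -0.297505-0.147970i ; Y_{7,4}(Ω₂) = -0.005382-0.001555i ; Δ = +0.001371+0.001259i
  [+5]  conj(Y_{7,5})(Ω₁) = -0.367561-0.239203i ; Y_{7,5}(Ω₂) = +0.000243+0.000524i ; Δ = +0.000036-0.000251i
  [+6]  conj(Y_{7,6})(Ω₁) = -0.213914-0.177384i ; Y_{7,6}(Ω₂) = +0.000017-0.000038i ; Δ = -0.000010+0.000005i
  [+7]  conj(Y_{7,7})(Ω₁) = -0.066005-0.069016i ; Y_{7,7}(Ω₂) = -0.000002+0.000001i ; Δ = +0.000000+0.000000i
Accumulated sum -0.328825-0.000000i; after 4π/(2l+1) scaling, -0.275476-0.000000i ⇒ P_7 = -0.275476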